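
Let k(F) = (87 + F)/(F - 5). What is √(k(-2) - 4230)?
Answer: I*√207865/7 ≈ 65.132*I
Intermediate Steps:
k(F) = (87 + F)/(-5 + F)
√(k(-2) - 4230) = √((87 - 2)/(-5 - 2) - 4230) = √(85/(-7) - 4230) = √(-⅐*85 - 4230) = √(-85/7 - 4230) = √(-29695/7) = I*√207865/7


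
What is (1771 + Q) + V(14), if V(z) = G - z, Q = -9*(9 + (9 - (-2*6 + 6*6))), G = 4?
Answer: 1815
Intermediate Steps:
Q = 54 (Q = -9*(9 + (9 - (-12 + 36))) = -9*(9 + (9 - 1*24)) = -9*(9 + (9 - 24)) = -9*(9 - 15) = -9*(-6) = 54)
V(z) = 4 - z
(1771 + Q) + V(14) = (1771 + 54) + (4 - 1*14) = 1825 + (4 - 14) = 1825 - 10 = 1815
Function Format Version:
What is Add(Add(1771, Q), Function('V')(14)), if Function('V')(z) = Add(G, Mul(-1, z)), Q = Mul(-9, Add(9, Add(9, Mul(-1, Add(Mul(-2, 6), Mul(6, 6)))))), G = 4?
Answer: 1815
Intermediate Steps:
Q = 54 (Q = Mul(-9, Add(9, Add(9, Mul(-1, Add(-12, 36))))) = Mul(-9, Add(9, Add(9, Mul(-1, 24)))) = Mul(-9, Add(9, Add(9, -24))) = Mul(-9, Add(9, -15)) = Mul(-9, -6) = 54)
Function('V')(z) = Add(4, Mul(-1, z))
Add(Add(1771, Q), Function('V')(14)) = Add(Add(1771, 54), Add(4, Mul(-1, 14))) = Add(1825, Add(4, -14)) = Add(1825, -10) = 1815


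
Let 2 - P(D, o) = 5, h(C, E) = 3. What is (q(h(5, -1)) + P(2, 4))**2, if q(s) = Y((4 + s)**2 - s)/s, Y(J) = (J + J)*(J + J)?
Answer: 71487025/9 ≈ 7.9430e+6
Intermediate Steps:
Y(J) = 4*J**2 (Y(J) = (2*J)*(2*J) = 4*J**2)
P(D, o) = -3 (P(D, o) = 2 - 1*5 = 2 - 5 = -3)
q(s) = 4*((4 + s)**2 - s)**2/s (q(s) = (4*((4 + s)**2 - s)**2)/s = 4*((4 + s)**2 - s)**2/s)
(q(h(5, -1)) + P(2, 4))**2 = (4*(3 - (4 + 3)**2)**2/3 - 3)**2 = (4*(1/3)*(3 - 1*7**2)**2 - 3)**2 = (4*(1/3)*(3 - 1*49)**2 - 3)**2 = (4*(1/3)*(3 - 49)**2 - 3)**2 = (4*(1/3)*(-46)**2 - 3)**2 = (4*(1/3)*2116 - 3)**2 = (8464/3 - 3)**2 = (8455/3)**2 = 71487025/9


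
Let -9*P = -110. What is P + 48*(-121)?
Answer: -52162/9 ≈ -5795.8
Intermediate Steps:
P = 110/9 (P = -⅑*(-110) = 110/9 ≈ 12.222)
P + 48*(-121) = 110/9 + 48*(-121) = 110/9 - 5808 = -52162/9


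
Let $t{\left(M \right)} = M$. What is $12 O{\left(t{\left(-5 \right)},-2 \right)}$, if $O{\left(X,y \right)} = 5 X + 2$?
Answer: $-276$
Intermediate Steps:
$O{\left(X,y \right)} = 2 + 5 X$
$12 O{\left(t{\left(-5 \right)},-2 \right)} = 12 \left(2 + 5 \left(-5\right)\right) = 12 \left(2 - 25\right) = 12 \left(-23\right) = -276$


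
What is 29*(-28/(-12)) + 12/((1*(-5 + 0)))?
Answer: 979/15 ≈ 65.267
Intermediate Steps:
29*(-28/(-12)) + 12/((1*(-5 + 0))) = 29*(-28*(-1/12)) + 12/((1*(-5))) = 29*(7/3) + 12/(-5) = 203/3 + 12*(-⅕) = 203/3 - 12/5 = 979/15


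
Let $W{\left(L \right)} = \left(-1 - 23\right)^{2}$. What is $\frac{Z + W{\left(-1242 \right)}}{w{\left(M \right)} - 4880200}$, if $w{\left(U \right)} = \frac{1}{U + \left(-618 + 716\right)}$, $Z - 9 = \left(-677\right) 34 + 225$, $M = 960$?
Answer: $\frac{23496064}{5163251599} \approx 0.0045506$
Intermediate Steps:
$Z = -22784$ ($Z = 9 + \left(\left(-677\right) 34 + 225\right) = 9 + \left(-23018 + 225\right) = 9 - 22793 = -22784$)
$W{\left(L \right)} = 576$ ($W{\left(L \right)} = \left(-24\right)^{2} = 576$)
$w{\left(U \right)} = \frac{1}{98 + U}$ ($w{\left(U \right)} = \frac{1}{U + 98} = \frac{1}{98 + U}$)
$\frac{Z + W{\left(-1242 \right)}}{w{\left(M \right)} - 4880200} = \frac{-22784 + 576}{\frac{1}{98 + 960} - 4880200} = - \frac{22208}{\frac{1}{1058} - 4880200} = - \frac{22208}{- \frac{5163251599}{1058}} = \left(-22208\right) \left(- \frac{1058}{5163251599}\right) = \frac{23496064}{5163251599}$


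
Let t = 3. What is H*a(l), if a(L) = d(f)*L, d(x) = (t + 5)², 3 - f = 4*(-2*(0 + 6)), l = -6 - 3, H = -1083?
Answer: 623808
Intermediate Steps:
l = -9
f = 51 (f = 3 - 4*(-2*(0 + 6)) = 3 - 4*(-2*6) = 3 - 4*(-12) = 3 - 1*(-48) = 3 + 48 = 51)
d(x) = 64 (d(x) = (3 + 5)² = 8² = 64)
a(L) = 64*L
H*a(l) = -69312*(-9) = -1083*(-576) = 623808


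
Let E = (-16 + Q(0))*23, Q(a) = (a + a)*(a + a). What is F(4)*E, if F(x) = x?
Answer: -1472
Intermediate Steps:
Q(a) = 4*a² (Q(a) = (2*a)*(2*a) = 4*a²)
E = -368 (E = (-16 + 4*0²)*23 = (-16 + 4*0)*23 = (-16 + 0)*23 = -16*23 = -368)
F(4)*E = 4*(-368) = -1472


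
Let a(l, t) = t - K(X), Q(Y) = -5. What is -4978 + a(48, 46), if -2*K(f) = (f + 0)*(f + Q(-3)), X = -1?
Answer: -4929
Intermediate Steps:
K(f) = -f*(-5 + f)/2 (K(f) = -(f + 0)*(f - 5)/2 = -f*(-5 + f)/2)
a(l, t) = 3 + t (a(l, t) = t - (-1)*(5 - 1*(-1))/2 = t - (-1)*(5 + 1)/2 = t - (-1)*6/2 = t - 1*(-3) = t + 3 = 3 + t)
-4978 + a(48, 46) = -4978 + (3 + 46) = -4978 + 49 = -4929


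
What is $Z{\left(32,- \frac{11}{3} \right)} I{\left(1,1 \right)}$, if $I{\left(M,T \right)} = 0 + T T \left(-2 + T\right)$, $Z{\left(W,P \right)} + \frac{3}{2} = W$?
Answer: $- \frac{61}{2} \approx -30.5$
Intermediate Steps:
$Z{\left(W,P \right)} = - \frac{3}{2} + W$
$I{\left(M,T \right)} = T^{2} \left(-2 + T\right)$ ($I{\left(M,T \right)} = 0 + T^{2} \left(-2 + T\right) = T^{2} \left(-2 + T\right)$)
$Z{\left(32,- \frac{11}{3} \right)} I{\left(1,1 \right)} = \left(- \frac{3}{2} + 32\right) 1^{2} \left(-2 + 1\right) = \frac{61 \cdot 1 \left(-1\right)}{2} = \frac{61}{2} \left(-1\right) = - \frac{61}{2}$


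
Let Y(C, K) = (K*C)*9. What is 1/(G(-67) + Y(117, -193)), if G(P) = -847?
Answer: -1/204076 ≈ -4.9001e-6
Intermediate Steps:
Y(C, K) = 9*C*K (Y(C, K) = (C*K)*9 = 9*C*K)
1/(G(-67) + Y(117, -193)) = 1/(-847 + 9*117*(-193)) = 1/(-847 - 203229) = 1/(-204076) = -1/204076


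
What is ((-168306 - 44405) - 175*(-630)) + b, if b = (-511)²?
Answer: 158660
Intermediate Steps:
b = 261121
((-168306 - 44405) - 175*(-630)) + b = ((-168306 - 44405) - 175*(-630)) + 261121 = (-212711 + 110250) + 261121 = -102461 + 261121 = 158660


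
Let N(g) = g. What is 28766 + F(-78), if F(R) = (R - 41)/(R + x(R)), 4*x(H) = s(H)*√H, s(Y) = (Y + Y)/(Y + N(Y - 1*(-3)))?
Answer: 5841159521/203047 + 2023*I*√78/406094 ≈ 28768.0 + 0.043996*I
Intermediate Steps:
s(Y) = 2*Y/(3 + 2*Y) (s(Y) = (Y + Y)/(Y + (Y - 1*(-3))) = (2*Y)/(Y + (Y + 3)) = (2*Y)/(Y + (3 + Y)) = (2*Y)/(3 + 2*Y) = 2*Y/(3 + 2*Y))
x(H) = H^(3/2)/(2*(3 + 2*H)) (x(H) = ((2*H/(3 + 2*H))*√H)/4 = (2*H^(3/2)/(3 + 2*H))/4 = H^(3/2)/(2*(3 + 2*H)))
F(R) = (-41 + R)/(R + R^(3/2)/(2*(3 + 2*R))) (F(R) = (R - 41)/(R + R^(3/2)/(2*(3 + 2*R))) = (-41 + R)/(R + R^(3/2)/(2*(3 + 2*R))))
28766 + F(-78) = 28766 + 2*(-41 - 78)*(3 + 2*(-78))/((-78)^(3/2) + 2*(-78)*(3 + 2*(-78))) = 28766 + 2*(-119)*(3 - 156)/(-78*I*√78 + 2*(-78)*(3 - 156)) = 28766 + 2*(-119)*(-153)/(-78*I*√78 + 2*(-78)*(-153)) = 28766 + 2*(-119)*(-153)/(-78*I*√78 + 23868) = 28766 + 2*(-119)*(-153)/(23868 - 78*I*√78) = 28766 + 36414/(23868 - 78*I*√78)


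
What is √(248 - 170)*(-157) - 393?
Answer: -393 - 157*√78 ≈ -1779.6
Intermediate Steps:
√(248 - 170)*(-157) - 393 = √78*(-157) - 393 = -157*√78 - 393 = -393 - 157*√78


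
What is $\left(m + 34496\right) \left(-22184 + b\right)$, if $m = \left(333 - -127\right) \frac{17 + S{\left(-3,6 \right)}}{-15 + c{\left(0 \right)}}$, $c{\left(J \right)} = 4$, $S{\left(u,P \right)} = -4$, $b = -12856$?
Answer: $- \frac{13086599040}{11} \approx -1.1897 \cdot 10^{9}$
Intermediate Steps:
$m = - \frac{5980}{11}$ ($m = \left(333 - -127\right) \frac{17 - 4}{-15 + 4} = \left(333 + 127\right) \frac{13}{-11} = 460 \cdot 13 \left(- \frac{1}{11}\right) = 460 \left(- \frac{13}{11}\right) = - \frac{5980}{11} \approx -543.64$)
$\left(m + 34496\right) \left(-22184 + b\right) = \left(- \frac{5980}{11} + 34496\right) \left(-22184 - 12856\right) = \frac{373476}{11} \left(-35040\right) = - \frac{13086599040}{11}$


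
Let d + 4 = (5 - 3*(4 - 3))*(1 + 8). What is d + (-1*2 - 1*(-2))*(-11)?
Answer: 14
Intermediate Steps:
d = 14 (d = -4 + (5 - 3*(4 - 3))*(1 + 8) = -4 + (5 - 3*1)*9 = -4 + (5 - 3)*9 = -4 + 2*9 = -4 + 18 = 14)
d + (-1*2 - 1*(-2))*(-11) = 14 + (-1*2 - 1*(-2))*(-11) = 14 + (-2 + 2)*(-11) = 14 + 0*(-11) = 14 + 0 = 14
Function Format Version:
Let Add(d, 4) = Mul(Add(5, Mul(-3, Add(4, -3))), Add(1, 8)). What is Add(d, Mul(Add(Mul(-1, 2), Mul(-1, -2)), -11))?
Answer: 14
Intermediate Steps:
d = 14 (d = Add(-4, Mul(Add(5, Mul(-3, Add(4, -3))), Add(1, 8))) = Add(-4, Mul(Add(5, Mul(-3, 1)), 9)) = Add(-4, Mul(Add(5, -3), 9)) = Add(-4, Mul(2, 9)) = Add(-4, 18) = 14)
Add(d, Mul(Add(Mul(-1, 2), Mul(-1, -2)), -11)) = Add(14, Mul(Add(Mul(-1, 2), Mul(-1, -2)), -11)) = Add(14, Mul(Add(-2, 2), -11)) = Add(14, Mul(0, -11)) = Add(14, 0) = 14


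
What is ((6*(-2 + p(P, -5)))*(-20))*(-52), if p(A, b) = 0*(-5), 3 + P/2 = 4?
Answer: -12480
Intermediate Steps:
P = 2 (P = -6 + 2*4 = -6 + 8 = 2)
p(A, b) = 0
((6*(-2 + p(P, -5)))*(-20))*(-52) = ((6*(-2 + 0))*(-20))*(-52) = ((6*(-2))*(-20))*(-52) = -12*(-20)*(-52) = 240*(-52) = -12480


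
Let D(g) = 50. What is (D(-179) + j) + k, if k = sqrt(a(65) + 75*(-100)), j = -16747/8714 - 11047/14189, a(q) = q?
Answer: 5848260559/123642946 + I*sqrt(7435) ≈ 47.3 + 86.226*I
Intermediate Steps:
j = -333886741/123642946 (j = -16747*1/8714 - 11047*1/14189 = -16747/8714 - 11047/14189 = -333886741/123642946 ≈ -2.7004)
k = I*sqrt(7435) (k = sqrt(65 + 75*(-100)) = sqrt(65 - 7500) = sqrt(-7435) = I*sqrt(7435) ≈ 86.226*I)
(D(-179) + j) + k = (50 - 333886741/123642946) + I*sqrt(7435) = 5848260559/123642946 + I*sqrt(7435)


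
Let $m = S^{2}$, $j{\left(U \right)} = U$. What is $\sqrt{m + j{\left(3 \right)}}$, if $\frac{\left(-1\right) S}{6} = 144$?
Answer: $\sqrt{746499} \approx 864.0$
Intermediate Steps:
$S = -864$ ($S = \left(-6\right) 144 = -864$)
$m = 746496$ ($m = \left(-864\right)^{2} = 746496$)
$\sqrt{m + j{\left(3 \right)}} = \sqrt{746496 + 3} = \sqrt{746499}$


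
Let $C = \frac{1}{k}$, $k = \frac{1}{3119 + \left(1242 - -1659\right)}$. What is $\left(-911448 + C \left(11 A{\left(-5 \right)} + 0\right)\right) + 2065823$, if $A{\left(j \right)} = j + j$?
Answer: $492175$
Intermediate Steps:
$A{\left(j \right)} = 2 j$
$k = \frac{1}{6020}$ ($k = \frac{1}{3119 + \left(1242 + 1659\right)} = \frac{1}{3119 + 2901} = \frac{1}{6020} \approx 0.00016611$)
$C = 6020$ ($C = \frac{1}{\frac{1}{6020}} = 6020$)
$\left(-911448 + C \left(11 A{\left(-5 \right)} + 0\right)\right) + 2065823 = \left(-911448 + 6020 \left(11 \cdot 2 \left(-5\right) + 0\right)\right) + 2065823 = \left(-911448 + 6020 \left(11 \left(-10\right) + 0\right)\right) + 2065823 = \left(-911448 + 6020 \left(-110 + 0\right)\right) + 2065823 = \left(-911448 + 6020 \left(-110\right)\right) + 2065823 = \left(-911448 - 662200\right) + 2065823 = -1573648 + 2065823 = 492175$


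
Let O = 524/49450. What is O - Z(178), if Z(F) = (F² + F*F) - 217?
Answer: -1561408213/24725 ≈ -63151.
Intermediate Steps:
Z(F) = -217 + 2*F² (Z(F) = (F² + F²) - 217 = 2*F² - 217 = -217 + 2*F²)
O = 262/24725 (O = 524*(1/49450) = 262/24725 ≈ 0.010597)
O - Z(178) = 262/24725 - (-217 + 2*178²) = 262/24725 - (-217 + 2*31684) = 262/24725 - (-217 + 63368) = 262/24725 - 1*63151 = 262/24725 - 63151 = -1561408213/24725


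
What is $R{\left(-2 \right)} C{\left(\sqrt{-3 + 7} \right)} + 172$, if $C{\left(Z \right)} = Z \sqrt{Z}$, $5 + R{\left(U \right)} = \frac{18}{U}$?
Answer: $172 - 28 \sqrt{2} \approx 132.4$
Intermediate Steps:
$R{\left(U \right)} = -5 + \frac{18}{U}$
$C{\left(Z \right)} = Z^{\frac{3}{2}}$
$R{\left(-2 \right)} C{\left(\sqrt{-3 + 7} \right)} + 172 = \left(-5 + \frac{18}{-2}\right) \left(\sqrt{-3 + 7}\right)^{\frac{3}{2}} + 172 = \left(-5 + 18 \left(- \frac{1}{2}\right)\right) \left(\sqrt{4}\right)^{\frac{3}{2}} + 172 = \left(-5 - 9\right) 2^{\frac{3}{2}} + 172 = - 14 \cdot 2 \sqrt{2} + 172 = - 28 \sqrt{2} + 172 = 172 - 28 \sqrt{2}$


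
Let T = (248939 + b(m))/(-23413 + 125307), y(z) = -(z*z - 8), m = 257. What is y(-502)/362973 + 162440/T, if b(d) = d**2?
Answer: 166881300086312/3175892759 ≈ 52546.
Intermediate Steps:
y(z) = 8 - z**2 (y(z) = -(z**2 - 8) = -(-8 + z**2) = 8 - z**2)
T = 157494/50947 (T = (248939 + 257**2)/(-23413 + 125307) = (248939 + 66049)/101894 = 314988*(1/101894) = 157494/50947 ≈ 3.0913)
y(-502)/362973 + 162440/T = (8 - 1*(-502)**2)/362973 + 162440/(157494/50947) = (8 - 1*252004)*(1/362973) + 162440*(50947/157494) = (8 - 252004)*(1/362973) + 4137915340/78747 = -251996*1/362973 + 4137915340/78747 = -251996/362973 + 4137915340/78747 = 166881300086312/3175892759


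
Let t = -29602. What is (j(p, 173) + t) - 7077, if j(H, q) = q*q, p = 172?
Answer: -6750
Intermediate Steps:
j(H, q) = q**2
(j(p, 173) + t) - 7077 = (173**2 - 29602) - 7077 = (29929 - 29602) - 7077 = 327 - 7077 = -6750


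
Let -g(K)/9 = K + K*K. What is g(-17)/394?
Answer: -1224/197 ≈ -6.2132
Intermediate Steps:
g(K) = -9*K - 9*K² (g(K) = -9*(K + K*K) = -9*(K + K²) = -9*K - 9*K²)
g(-17)/394 = -9*(-17)*(1 - 17)/394 = -9*(-17)*(-16)*(1/394) = -2448*1/394 = -1224/197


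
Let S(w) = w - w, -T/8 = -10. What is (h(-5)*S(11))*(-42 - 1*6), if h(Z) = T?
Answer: 0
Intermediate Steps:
T = 80 (T = -8*(-10) = 80)
h(Z) = 80
S(w) = 0
(h(-5)*S(11))*(-42 - 1*6) = (80*0)*(-42 - 1*6) = 0*(-42 - 6) = 0*(-48) = 0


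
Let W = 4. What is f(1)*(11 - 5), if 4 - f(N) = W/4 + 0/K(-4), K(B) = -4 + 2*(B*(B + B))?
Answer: 18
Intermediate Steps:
K(B) = -4 + 4*B² (K(B) = -4 + 2*(B*(2*B)) = -4 + 2*(2*B²) = -4 + 4*B²)
f(N) = 3 (f(N) = 4 - (4/4 + 0/(-4 + 4*(-4)²)) = 4 - (4*(¼) + 0/(-4 + 4*16)) = 4 - (1 + 0/(-4 + 64)) = 4 - (1 + 0/60) = 4 - (1 + 0*(1/60)) = 4 - (1 + 0) = 4 - 1*1 = 4 - 1 = 3)
f(1)*(11 - 5) = 3*(11 - 5) = 3*6 = 18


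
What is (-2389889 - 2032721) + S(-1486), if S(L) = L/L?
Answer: -4422609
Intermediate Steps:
S(L) = 1
(-2389889 - 2032721) + S(-1486) = (-2389889 - 2032721) + 1 = -4422610 + 1 = -4422609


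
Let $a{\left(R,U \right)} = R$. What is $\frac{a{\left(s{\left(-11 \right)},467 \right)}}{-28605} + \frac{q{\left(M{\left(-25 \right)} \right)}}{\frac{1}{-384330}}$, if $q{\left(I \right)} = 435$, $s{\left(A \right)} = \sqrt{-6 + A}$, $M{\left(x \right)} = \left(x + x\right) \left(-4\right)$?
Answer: $-167183550 - \frac{i \sqrt{17}}{28605} \approx -1.6718 \cdot 10^{8} - 0.00014414 i$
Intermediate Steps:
$M{\left(x \right)} = - 8 x$ ($M{\left(x \right)} = 2 x \left(-4\right) = - 8 x$)
$\frac{a{\left(s{\left(-11 \right)},467 \right)}}{-28605} + \frac{q{\left(M{\left(-25 \right)} \right)}}{\frac{1}{-384330}} = \frac{\sqrt{-6 - 11}}{-28605} + \frac{435}{\frac{1}{-384330}} = \sqrt{-17} \left(- \frac{1}{28605}\right) + \frac{435}{- \frac{1}{384330}} = i \sqrt{17} \left(- \frac{1}{28605}\right) + 435 \left(-384330\right) = - \frac{i \sqrt{17}}{28605} - 167183550 = -167183550 - \frac{i \sqrt{17}}{28605}$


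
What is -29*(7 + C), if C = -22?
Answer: 435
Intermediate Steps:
-29*(7 + C) = -29*(7 - 22) = -29*(-15) = 435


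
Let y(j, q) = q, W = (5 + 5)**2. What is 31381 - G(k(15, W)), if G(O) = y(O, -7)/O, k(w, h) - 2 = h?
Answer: 3200869/102 ≈ 31381.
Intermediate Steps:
W = 100 (W = 10**2 = 100)
k(w, h) = 2 + h
G(O) = -7/O
31381 - G(k(15, W)) = 31381 - (-7)/(2 + 100) = 31381 - (-7)/102 = 31381 - 1*(-7/102) = 31381 + 7/102 = 3200869/102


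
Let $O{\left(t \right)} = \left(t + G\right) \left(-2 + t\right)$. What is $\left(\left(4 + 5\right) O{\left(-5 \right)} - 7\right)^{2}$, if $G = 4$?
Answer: $3136$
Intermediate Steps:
$O{\left(t \right)} = \left(-2 + t\right) \left(4 + t\right)$ ($O{\left(t \right)} = \left(t + 4\right) \left(-2 + t\right) = \left(4 + t\right) \left(-2 + t\right) = \left(-2 + t\right) \left(4 + t\right)$)
$\left(\left(4 + 5\right) O{\left(-5 \right)} - 7\right)^{2} = \left(\left(4 + 5\right) \left(-8 + \left(-5\right)^{2} + 2 \left(-5\right)\right) - 7\right)^{2} = \left(9 \left(-8 + 25 - 10\right) - 7\right)^{2} = \left(9 \cdot 7 - 7\right)^{2} = \left(63 - 7\right)^{2} = 56^{2} = 3136$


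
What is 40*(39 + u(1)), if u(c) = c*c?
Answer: 1600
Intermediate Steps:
u(c) = c**2
40*(39 + u(1)) = 40*(39 + 1**2) = 40*(39 + 1) = 40*40 = 1600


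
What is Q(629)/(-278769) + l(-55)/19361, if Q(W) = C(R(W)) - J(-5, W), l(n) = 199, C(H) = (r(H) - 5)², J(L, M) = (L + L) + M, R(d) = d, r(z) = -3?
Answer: 22073462/1799082203 ≈ 0.012269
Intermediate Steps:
J(L, M) = M + 2*L (J(L, M) = 2*L + M = M + 2*L)
C(H) = 64 (C(H) = (-3 - 5)² = (-8)² = 64)
Q(W) = 74 - W (Q(W) = 64 - (W + 2*(-5)) = 64 - (W - 10) = 64 - (-10 + W) = 64 + (10 - W) = 74 - W)
Q(629)/(-278769) + l(-55)/19361 = (74 - 1*629)/(-278769) + 199/19361 = (74 - 629)*(-1/278769) + 199*(1/19361) = -555*(-1/278769) + 199/19361 = 185/92923 + 199/19361 = 22073462/1799082203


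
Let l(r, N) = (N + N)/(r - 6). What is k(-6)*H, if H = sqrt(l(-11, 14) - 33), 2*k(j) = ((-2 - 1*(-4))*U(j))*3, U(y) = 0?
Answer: 0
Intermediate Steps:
l(r, N) = 2*N/(-6 + r) (l(r, N) = (2*N)/(-6 + r) = 2*N/(-6 + r))
k(j) = 0 (k(j) = (((-2 - 1*(-4))*0)*3)/2 = (((-2 + 4)*0)*3)/2 = ((2*0)*3)/2 = (0*3)/2 = (1/2)*0 = 0)
H = I*sqrt(10013)/17 (H = sqrt(2*14/(-6 - 11) - 33) = sqrt(2*14/(-17) - 33) = sqrt(2*14*(-1/17) - 33) = sqrt(-28/17 - 33) = sqrt(-589/17) = I*sqrt(10013)/17 ≈ 5.8862*I)
k(-6)*H = 0*(I*sqrt(10013)/17) = 0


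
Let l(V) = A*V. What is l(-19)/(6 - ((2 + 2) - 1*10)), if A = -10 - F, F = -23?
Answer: -247/12 ≈ -20.583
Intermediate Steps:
A = 13 (A = -10 - 1*(-23) = -10 + 23 = 13)
l(V) = 13*V
l(-19)/(6 - ((2 + 2) - 1*10)) = (13*(-19))/(6 - ((2 + 2) - 1*10)) = -247/(6 - (4 - 10)) = -247/(6 - 1*(-6)) = -247/(6 + 6) = -247/12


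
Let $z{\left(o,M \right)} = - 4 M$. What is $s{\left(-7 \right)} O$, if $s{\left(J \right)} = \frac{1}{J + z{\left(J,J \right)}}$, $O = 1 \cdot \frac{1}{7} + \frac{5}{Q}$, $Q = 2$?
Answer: $\frac{37}{294} \approx 0.12585$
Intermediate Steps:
$O = \frac{37}{14}$ ($O = 1 \cdot \frac{1}{7} + \frac{5}{2} = 1 \cdot \frac{1}{7} + 5 \cdot \frac{1}{2} = \frac{1}{7} + \frac{5}{2} = \frac{37}{14} \approx 2.6429$)
$s{\left(J \right)} = - \frac{1}{3 J}$ ($s{\left(J \right)} = \frac{1}{J - 4 J} = \frac{1}{\left(-3\right) J} = - \frac{1}{3 J}$)
$s{\left(-7 \right)} O = - \frac{1}{3 \left(-7\right)} \frac{37}{14} = \left(- \frac{1}{3}\right) \left(- \frac{1}{7}\right) \frac{37}{14} = \frac{1}{21} \cdot \frac{37}{14} = \frac{37}{294}$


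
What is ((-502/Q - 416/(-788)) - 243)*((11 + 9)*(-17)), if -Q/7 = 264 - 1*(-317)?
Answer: 66017628300/801199 ≈ 82399.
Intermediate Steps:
Q = -4067 (Q = -7*(264 - 1*(-317)) = -7*(264 + 317) = -7*581 = -4067)
((-502/Q - 416/(-788)) - 243)*((11 + 9)*(-17)) = ((-502/(-4067) - 416/(-788)) - 243)*((11 + 9)*(-17)) = ((-502*(-1/4067) - 416*(-1/788)) - 243)*(20*(-17)) = ((502/4067 + 104/197) - 243)*(-340) = (521862/801199 - 243)*(-340) = -194169495/801199*(-340) = 66017628300/801199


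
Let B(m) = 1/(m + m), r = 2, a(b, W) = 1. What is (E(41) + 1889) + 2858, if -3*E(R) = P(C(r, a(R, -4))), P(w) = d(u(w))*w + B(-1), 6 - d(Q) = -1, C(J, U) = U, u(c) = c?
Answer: 28469/6 ≈ 4744.8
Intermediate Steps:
B(m) = 1/(2*m)
d(Q) = 7 (d(Q) = 6 - 1*(-1) = 6 + 1 = 7)
P(w) = -½ + 7*w (P(w) = 7*w + (½)/(-1) = 7*w + (½)*(-1) = 7*w - ½ = -½ + 7*w)
E(R) = -13/6 (E(R) = -(-½ + 7*1)/3 = -(-½ + 7)/3 = -⅓*13/2 = -13/6)
(E(41) + 1889) + 2858 = (-13/6 + 1889) + 2858 = 11321/6 + 2858 = 28469/6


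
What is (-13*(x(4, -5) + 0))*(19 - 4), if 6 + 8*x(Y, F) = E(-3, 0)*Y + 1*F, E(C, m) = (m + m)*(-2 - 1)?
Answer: 2145/8 ≈ 268.13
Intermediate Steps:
E(C, m) = -6*m (E(C, m) = (2*m)*(-3) = -6*m)
x(Y, F) = -3/4 + F/8 (x(Y, F) = -3/4 + ((-6*0)*Y + 1*F)/8 = -3/4 + (0*Y + F)/8 = -3/4 + (0 + F)/8 = -3/4 + F/8)
(-13*(x(4, -5) + 0))*(19 - 4) = (-13*((-3/4 + (1/8)*(-5)) + 0))*(19 - 4) = -13*((-3/4 - 5/8) + 0)*15 = -13*(-11/8 + 0)*15 = -13*(-11/8)*15 = (143/8)*15 = 2145/8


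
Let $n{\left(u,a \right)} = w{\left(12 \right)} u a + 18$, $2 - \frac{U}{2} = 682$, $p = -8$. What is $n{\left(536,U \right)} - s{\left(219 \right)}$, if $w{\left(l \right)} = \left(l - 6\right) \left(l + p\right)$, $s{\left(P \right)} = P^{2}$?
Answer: $-17542983$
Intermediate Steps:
$U = -1360$ ($U = 4 - 1364 = -1360$)
$w{\left(l \right)} = \left(-8 + l\right) \left(-6 + l\right)$ ($w{\left(l \right)} = \left(l - 6\right) \left(l - 8\right) = \left(-6 + l\right) \left(-8 + l\right) = \left(-8 + l\right) \left(-6 + l\right)$)
$n{\left(u,a \right)} = 18 + 24 a u$ ($n{\left(u,a \right)} = \left(48 + 12^{2} - 168\right) u a + 18 = \left(48 + 144 - 168\right) u a + 18 = 24 u a + 18 = 24 a u + 18 = 18 + 24 a u$)
$n{\left(536,U \right)} - s{\left(219 \right)} = \left(18 + 24 \left(-1360\right) 536\right) - 219^{2} = \left(18 - 17495040\right) - 47961 = -17495022 - 47961 = -17542983$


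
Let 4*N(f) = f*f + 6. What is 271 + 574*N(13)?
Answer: 50767/2 ≈ 25384.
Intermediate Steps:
N(f) = 3/2 + f**2/4 (N(f) = (f*f + 6)/4 = (f**2 + 6)/4 = (6 + f**2)/4 = 3/2 + f**2/4)
271 + 574*N(13) = 271 + 574*(3/2 + (1/4)*13**2) = 271 + 574*(3/2 + (1/4)*169) = 271 + 574*(3/2 + 169/4) = 271 + 574*(175/4) = 271 + 50225/2 = 50767/2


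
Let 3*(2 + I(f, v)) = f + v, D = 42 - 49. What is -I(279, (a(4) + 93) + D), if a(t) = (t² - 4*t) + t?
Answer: -121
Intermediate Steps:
D = -7
a(t) = t² - 3*t
I(f, v) = -2 + f/3 + v/3 (I(f, v) = -2 + (f + v)/3 = -2 + (f/3 + v/3) = -2 + f/3 + v/3)
-I(279, (a(4) + 93) + D) = -(-2 + (⅓)*279 + ((4*(-3 + 4) + 93) - 7)/3) = -(-2 + 93 + ((4*1 + 93) - 7)/3) = -(-2 + 93 + ((4 + 93) - 7)/3) = -(-2 + 93 + (97 - 7)/3) = -(-2 + 93 + (⅓)*90) = -(-2 + 93 + 30) = -1*121 = -121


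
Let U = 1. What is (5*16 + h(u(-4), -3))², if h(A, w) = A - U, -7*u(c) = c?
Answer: 310249/49 ≈ 6331.6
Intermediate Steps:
u(c) = -c/7
h(A, w) = -1 + A (h(A, w) = A - 1*1 = A - 1 = -1 + A)
(5*16 + h(u(-4), -3))² = (5*16 + (-1 - ⅐*(-4)))² = (80 + (-1 + 4/7))² = (80 - 3/7)² = (557/7)² = 310249/49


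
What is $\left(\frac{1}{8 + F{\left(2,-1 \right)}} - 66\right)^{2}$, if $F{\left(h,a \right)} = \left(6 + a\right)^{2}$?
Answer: $\frac{4739329}{1089} \approx 4352.0$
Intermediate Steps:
$\left(\frac{1}{8 + F{\left(2,-1 \right)}} - 66\right)^{2} = \left(\frac{1}{8 + \left(6 - 1\right)^{2}} - 66\right)^{2} = \left(\frac{1}{8 + 5^{2}} - 66\right)^{2} = \left(\frac{1}{8 + 25} - 66\right)^{2} = \left(\frac{1}{33} - 66\right)^{2} = \left(- \frac{2177}{33}\right)^{2} = \frac{4739329}{1089}$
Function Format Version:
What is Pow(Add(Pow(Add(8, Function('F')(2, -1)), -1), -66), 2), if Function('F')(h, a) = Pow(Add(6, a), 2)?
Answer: Rational(4739329, 1089) ≈ 4352.0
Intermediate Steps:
Pow(Add(Pow(Add(8, Function('F')(2, -1)), -1), -66), 2) = Pow(Add(Pow(Add(8, Pow(Add(6, -1), 2)), -1), -66), 2) = Pow(Add(Pow(Add(8, Pow(5, 2)), -1), -66), 2) = Pow(Add(Pow(Add(8, 25), -1), -66), 2) = Pow(Add(Pow(33, -1), -66), 2) = Pow(Add(Rational(1, 33), -66), 2) = Pow(Rational(-2177, 33), 2) = Rational(4739329, 1089)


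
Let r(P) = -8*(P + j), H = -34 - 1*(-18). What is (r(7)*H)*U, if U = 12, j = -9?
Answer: -3072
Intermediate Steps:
H = -16 (H = -34 + 18 = -16)
r(P) = 72 - 8*P (r(P) = -8*(P - 9) = -8*(-9 + P) = 72 - 8*P)
(r(7)*H)*U = ((72 - 8*7)*(-16))*12 = ((72 - 56)*(-16))*12 = (16*(-16))*12 = -256*12 = -3072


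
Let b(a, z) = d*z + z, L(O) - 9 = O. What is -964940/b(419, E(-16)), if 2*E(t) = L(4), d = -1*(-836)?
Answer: -1929880/10881 ≈ -177.36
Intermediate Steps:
L(O) = 9 + O
d = 836
E(t) = 13/2 (E(t) = (9 + 4)/2 = (½)*13 = 13/2)
b(a, z) = 837*z (b(a, z) = 836*z + z = 837*z)
-964940/b(419, E(-16)) = -964940/(837*(13/2)) = -964940/10881/2 = -964940*2/10881 = -1929880/10881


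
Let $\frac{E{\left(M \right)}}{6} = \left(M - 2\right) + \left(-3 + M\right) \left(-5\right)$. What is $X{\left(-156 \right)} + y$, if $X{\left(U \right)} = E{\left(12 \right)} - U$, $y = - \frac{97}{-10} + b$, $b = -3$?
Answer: $- \frac{473}{10} \approx -47.3$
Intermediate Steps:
$y = \frac{67}{10}$ ($y = - \frac{97}{-10} - 3 = \left(-97\right) \left(- \frac{1}{10}\right) - 3 = \frac{97}{10} - 3 = \frac{67}{10} \approx 6.7$)
$E{\left(M \right)} = 78 - 24 M$ ($E{\left(M \right)} = 6 \left(\left(M - 2\right) + \left(-3 + M\right) \left(-5\right)\right) = 6 \left(\left(-2 + M\right) - \left(-15 + 5 M\right)\right) = 6 \left(13 - 4 M\right) = 78 - 24 M$)
$X{\left(U \right)} = -210 - U$ ($X{\left(U \right)} = \left(78 - 288\right) - U = -210 - U$)
$X{\left(-156 \right)} + y = \left(-210 - -156\right) + \frac{67}{10} = \left(-210 + 156\right) + \frac{67}{10} = -54 + \frac{67}{10} = - \frac{473}{10}$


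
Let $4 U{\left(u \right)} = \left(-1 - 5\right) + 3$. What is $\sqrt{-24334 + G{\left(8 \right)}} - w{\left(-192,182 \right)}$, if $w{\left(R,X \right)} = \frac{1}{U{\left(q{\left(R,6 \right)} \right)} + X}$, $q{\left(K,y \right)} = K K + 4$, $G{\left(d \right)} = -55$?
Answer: $- \frac{4}{725} + 29 i \sqrt{29} \approx -0.0055172 + 156.17 i$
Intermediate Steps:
$q{\left(K,y \right)} = 4 + K^{2}$ ($q{\left(K,y \right)} = K^{2} + 4 = 4 + K^{2}$)
$U{\left(u \right)} = - \frac{3}{4}$ ($U{\left(u \right)} = \frac{\left(-1 - 5\right) + 3}{4} = \frac{-6 + 3}{4} = \frac{1}{4} \left(-3\right) = - \frac{3}{4}$)
$w{\left(R,X \right)} = \frac{1}{- \frac{3}{4} + X}$
$\sqrt{-24334 + G{\left(8 \right)}} - w{\left(-192,182 \right)} = \sqrt{-24334 - 55} - \frac{4}{-3 + 4 \cdot 182} = \sqrt{-24389} - \frac{4}{-3 + 728} = 29 i \sqrt{29} - \frac{4}{725} = - \frac{4}{725} + 29 i \sqrt{29}$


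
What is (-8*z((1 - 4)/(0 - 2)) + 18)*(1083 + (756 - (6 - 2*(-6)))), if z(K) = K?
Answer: 10926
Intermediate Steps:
(-8*z((1 - 4)/(0 - 2)) + 18)*(1083 + (756 - (6 - 2*(-6)))) = (-8*(1 - 4)/(0 - 2) + 18)*(1083 + (756 - (6 - 2*(-6)))) = (-(-24)/(-2) + 18)*(1083 + (756 - (6 + 12))) = (-(-24)*(-1)/2 + 18)*(1083 + (756 - 1*18)) = (-8*3/2 + 18)*(1083 + (756 - 18)) = (-12 + 18)*(1083 + 738) = 6*1821 = 10926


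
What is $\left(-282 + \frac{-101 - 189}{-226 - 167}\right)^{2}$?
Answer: $\frac{12218207296}{154449} \approx 79108.0$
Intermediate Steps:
$\left(-282 + \frac{-101 - 189}{-226 - 167}\right)^{2} = \left(-282 - \frac{290}{-393}\right)^{2} = \left(-282 - - \frac{290}{393}\right)^{2} = \left(-282 + \frac{290}{393}\right)^{2} = \left(- \frac{110536}{393}\right)^{2} = \frac{12218207296}{154449}$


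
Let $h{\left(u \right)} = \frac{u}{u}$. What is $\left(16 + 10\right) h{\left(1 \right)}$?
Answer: $26$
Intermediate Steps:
$h{\left(u \right)} = 1$
$\left(16 + 10\right) h{\left(1 \right)} = \left(16 + 10\right) 1 = 26 \cdot 1 = 26$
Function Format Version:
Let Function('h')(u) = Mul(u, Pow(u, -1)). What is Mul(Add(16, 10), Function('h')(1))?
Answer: 26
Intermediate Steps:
Function('h')(u) = 1
Mul(Add(16, 10), Function('h')(1)) = Mul(Add(16, 10), 1) = Mul(26, 1) = 26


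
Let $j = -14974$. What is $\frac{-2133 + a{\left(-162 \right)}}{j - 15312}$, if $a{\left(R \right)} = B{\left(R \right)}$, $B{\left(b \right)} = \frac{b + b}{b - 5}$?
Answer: $\frac{355887}{5057762} \approx 0.070364$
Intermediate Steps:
$B{\left(b \right)} = \frac{2 b}{-5 + b}$
$a{\left(R \right)} = \frac{2 R}{-5 + R}$
$\frac{-2133 + a{\left(-162 \right)}}{j - 15312} = \frac{-2133 + 2 \left(-162\right) \frac{1}{-5 - 162}}{-14974 - 15312} = \frac{-2133 + 2 \left(-162\right) \frac{1}{-167}}{-14974 - 15312} = \frac{-2133 + 2 \left(-162\right) \left(- \frac{1}{167}\right)}{-30286} = \left(-2133 + \frac{324}{167}\right) \left(- \frac{1}{30286}\right) = \left(- \frac{355887}{167}\right) \left(- \frac{1}{30286}\right) = \frac{355887}{5057762}$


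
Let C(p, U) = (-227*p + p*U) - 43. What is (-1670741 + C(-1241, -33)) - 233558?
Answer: -1581682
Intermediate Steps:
C(p, U) = -43 - 227*p + U*p (C(p, U) = (-227*p + U*p) - 43 = -43 - 227*p + U*p)
(-1670741 + C(-1241, -33)) - 233558 = (-1670741 + (-43 - 227*(-1241) - 33*(-1241))) - 233558 = (-1670741 + (-43 + 281707 + 40953)) - 233558 = (-1670741 + 322617) - 233558 = -1348124 - 233558 = -1581682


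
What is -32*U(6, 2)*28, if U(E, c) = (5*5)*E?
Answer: -134400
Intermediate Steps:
U(E, c) = 25*E
-32*U(6, 2)*28 = -800*6*28 = -32*150*28 = -4800*28 = -134400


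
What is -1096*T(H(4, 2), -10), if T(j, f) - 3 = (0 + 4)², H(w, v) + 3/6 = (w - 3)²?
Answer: -20824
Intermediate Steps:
H(w, v) = -½ + (-3 + w)² (H(w, v) = -½ + (w - 3)² = -½ + (-3 + w)²)
T(j, f) = 19 (T(j, f) = 3 + (0 + 4)² = 3 + 4² = 3 + 16 = 19)
-1096*T(H(4, 2), -10) = -1096*19 = -20824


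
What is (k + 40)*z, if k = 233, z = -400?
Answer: -109200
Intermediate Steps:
(k + 40)*z = (233 + 40)*(-400) = 273*(-400) = -109200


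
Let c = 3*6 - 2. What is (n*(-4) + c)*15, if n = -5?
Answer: 540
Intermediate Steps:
c = 16 (c = 18 - 2 = 16)
(n*(-4) + c)*15 = (-5*(-4) + 16)*15 = (20 + 16)*15 = 36*15 = 540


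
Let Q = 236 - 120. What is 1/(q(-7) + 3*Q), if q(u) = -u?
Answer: 1/355 ≈ 0.0028169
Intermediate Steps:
Q = 116
1/(q(-7) + 3*Q) = 1/(-1*(-7) + 3*116) = 1/(7 + 348) = 1/355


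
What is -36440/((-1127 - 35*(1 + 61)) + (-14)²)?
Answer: 36440/3101 ≈ 11.751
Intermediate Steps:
-36440/((-1127 - 35*(1 + 61)) + (-14)²) = -36440/((-1127 - 35*62) + 196) = -36440/((-1127 - 2170) + 196) = -36440/(-3297 + 196) = -36440/(-3101) = -36440*(-1/3101) = 36440/3101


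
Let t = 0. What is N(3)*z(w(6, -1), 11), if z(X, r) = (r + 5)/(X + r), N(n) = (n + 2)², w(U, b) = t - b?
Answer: 100/3 ≈ 33.333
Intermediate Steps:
w(U, b) = -b (w(U, b) = 0 - b = -b)
N(n) = (2 + n)²
z(X, r) = (5 + r)/(X + r)
N(3)*z(w(6, -1), 11) = (2 + 3)²*((5 + 11)/(-1*(-1) + 11)) = 5²*(16/(1 + 11)) = 25*(16/12) = 25*((1/12)*16) = 25*(4/3) = 100/3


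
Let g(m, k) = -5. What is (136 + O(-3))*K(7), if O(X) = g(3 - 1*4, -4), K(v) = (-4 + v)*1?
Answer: 393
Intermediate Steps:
K(v) = -4 + v
O(X) = -5
(136 + O(-3))*K(7) = (136 - 5)*(-4 + 7) = 131*3 = 393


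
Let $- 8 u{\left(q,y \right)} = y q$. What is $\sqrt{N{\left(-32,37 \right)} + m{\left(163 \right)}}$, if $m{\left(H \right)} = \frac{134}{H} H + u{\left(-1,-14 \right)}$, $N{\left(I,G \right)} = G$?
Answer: $\frac{\sqrt{677}}{2} \approx 13.01$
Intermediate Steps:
$u{\left(q,y \right)} = - \frac{q y}{8}$ ($u{\left(q,y \right)} = - \frac{y q}{8} = - \frac{q y}{8}$)
$m{\left(H \right)} = \frac{529}{4}$ ($m{\left(H \right)} = \frac{134}{H} H - \left(- \frac{1}{8}\right) \left(-14\right) = 134 - \frac{7}{4} = \frac{529}{4}$)
$\sqrt{N{\left(-32,37 \right)} + m{\left(163 \right)}} = \sqrt{37 + \frac{529}{4}} = \sqrt{\frac{677}{4}} = \frac{\sqrt{677}}{2}$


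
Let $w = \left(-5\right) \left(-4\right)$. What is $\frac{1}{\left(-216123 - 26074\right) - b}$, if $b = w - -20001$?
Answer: $- \frac{1}{262218} \approx -3.8136 \cdot 10^{-6}$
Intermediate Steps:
$w = 20$
$b = 20021$ ($b = 20 - -20001 = 20 + 20001 = 20021$)
$\frac{1}{\left(-216123 - 26074\right) - b} = \frac{1}{\left(-216123 - 26074\right) - 20021} = \frac{1}{-242197 - 20021} = \frac{1}{-262218} = - \frac{1}{262218}$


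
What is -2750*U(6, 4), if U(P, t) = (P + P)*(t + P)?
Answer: -330000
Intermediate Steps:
U(P, t) = 2*P*(P + t) (U(P, t) = (2*P)*(P + t) = 2*P*(P + t))
-2750*U(6, 4) = -5500*6*(6 + 4) = -5500*6*10 = -2750*120 = -330000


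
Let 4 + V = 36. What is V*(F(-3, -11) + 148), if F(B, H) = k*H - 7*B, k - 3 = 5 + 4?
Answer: 1184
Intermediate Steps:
k = 12 (k = 3 + (5 + 4) = 3 + 9 = 12)
V = 32 (V = -4 + 36 = 32)
F(B, H) = -7*B + 12*H (F(B, H) = 12*H - 7*B = -7*B + 12*H)
V*(F(-3, -11) + 148) = 32*((-7*(-3) + 12*(-11)) + 148) = 32*((21 - 132) + 148) = 32*(-111 + 148) = 32*37 = 1184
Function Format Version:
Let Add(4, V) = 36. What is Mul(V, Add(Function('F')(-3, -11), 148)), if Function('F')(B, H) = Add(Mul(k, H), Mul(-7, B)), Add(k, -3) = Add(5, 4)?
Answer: 1184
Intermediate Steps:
k = 12 (k = Add(3, Add(5, 4)) = Add(3, 9) = 12)
V = 32 (V = Add(-4, 36) = 32)
Function('F')(B, H) = Add(Mul(-7, B), Mul(12, H)) (Function('F')(B, H) = Add(Mul(12, H), Mul(-7, B)) = Add(Mul(-7, B), Mul(12, H)))
Mul(V, Add(Function('F')(-3, -11), 148)) = Mul(32, Add(Add(Mul(-7, -3), Mul(12, -11)), 148)) = Mul(32, Add(Add(21, -132), 148)) = Mul(32, Add(-111, 148)) = Mul(32, 37) = 1184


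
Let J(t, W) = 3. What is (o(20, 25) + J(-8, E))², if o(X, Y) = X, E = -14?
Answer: 529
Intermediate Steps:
(o(20, 25) + J(-8, E))² = (20 + 3)² = 23² = 529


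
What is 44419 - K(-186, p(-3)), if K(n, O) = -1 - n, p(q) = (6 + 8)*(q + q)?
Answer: 44234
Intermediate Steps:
p(q) = 28*q (p(q) = 14*(2*q) = 28*q)
44419 - K(-186, p(-3)) = 44419 - (-1 - 1*(-186)) = 44419 - (-1 + 186) = 44419 - 1*185 = 44419 - 185 = 44234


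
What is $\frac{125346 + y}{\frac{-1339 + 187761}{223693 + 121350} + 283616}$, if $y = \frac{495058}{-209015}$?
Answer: $\frac{4519838872301338}{10227093698859325} \approx 0.44195$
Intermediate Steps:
$y = - \frac{495058}{209015}$ ($y = 495058 \left(- \frac{1}{209015}\right) = - \frac{495058}{209015} \approx -2.3685$)
$\frac{125346 + y}{\frac{-1339 + 187761}{223693 + 121350} + 283616} = \frac{125346 - \frac{495058}{209015}}{\frac{-1339 + 187761}{223693 + 121350} + 283616} = \frac{26198699132}{209015 \left(\frac{186422}{345043} + 283616\right)} = \frac{26198699132}{209015 \cdot \frac{97859901910}{345043}} = \frac{26198699132}{209015} \cdot \frac{345043}{97859901910} = \frac{4519838872301338}{10227093698859325}$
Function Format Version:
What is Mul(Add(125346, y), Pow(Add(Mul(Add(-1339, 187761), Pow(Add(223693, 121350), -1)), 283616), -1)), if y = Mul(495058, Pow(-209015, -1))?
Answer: Rational(4519838872301338, 10227093698859325) ≈ 0.44195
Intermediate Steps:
y = Rational(-495058, 209015) (y = Mul(495058, Rational(-1, 209015)) = Rational(-495058, 209015) ≈ -2.3685)
Mul(Add(125346, y), Pow(Add(Mul(Add(-1339, 187761), Pow(Add(223693, 121350), -1)), 283616), -1)) = Mul(Add(125346, Rational(-495058, 209015)), Pow(Add(Mul(Add(-1339, 187761), Pow(Add(223693, 121350), -1)), 283616), -1)) = Mul(Rational(26198699132, 209015), Pow(Add(Mul(186422, Pow(345043, -1)), 283616), -1)) = Mul(Rational(26198699132, 209015), Pow(Add(Mul(186422, Rational(1, 345043)), 283616), -1)) = Mul(Rational(26198699132, 209015), Pow(Add(Rational(186422, 345043), 283616), -1)) = Mul(Rational(26198699132, 209015), Pow(Rational(97859901910, 345043), -1)) = Mul(Rational(26198699132, 209015), Rational(345043, 97859901910)) = Rational(4519838872301338, 10227093698859325)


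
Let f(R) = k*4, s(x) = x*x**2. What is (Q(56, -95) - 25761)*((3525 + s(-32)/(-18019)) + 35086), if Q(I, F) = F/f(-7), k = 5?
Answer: -71707563986751/72076 ≈ -9.9489e+8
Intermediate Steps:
s(x) = x**3
f(R) = 20 (f(R) = 5*4 = 20)
Q(I, F) = F/20
(Q(56, -95) - 25761)*((3525 + s(-32)/(-18019)) + 35086) = ((1/20)*(-95) - 25761)*((3525 + (-32)**3/(-18019)) + 35086) = (-19/4 - 25761)*((3525 - 32768*(-1/18019)) + 35086) = -103063*((3525 + 32768/18019) + 35086)/4 = -103063*(63549743/18019 + 35086)/4 = -103063/4*695764377/18019 = -71707563986751/72076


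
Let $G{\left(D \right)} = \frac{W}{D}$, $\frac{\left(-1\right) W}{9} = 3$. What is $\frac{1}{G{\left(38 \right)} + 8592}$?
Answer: $\frac{38}{326469} \approx 0.0001164$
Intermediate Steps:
$W = -27$ ($W = \left(-9\right) 3 = -27$)
$G{\left(D \right)} = - \frac{27}{D}$
$\frac{1}{G{\left(38 \right)} + 8592} = \frac{1}{- \frac{27}{38} + 8592} = \frac{1}{\frac{326469}{38}} = \frac{38}{326469}$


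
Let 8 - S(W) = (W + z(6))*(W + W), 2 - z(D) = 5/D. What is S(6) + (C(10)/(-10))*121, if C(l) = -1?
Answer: -659/10 ≈ -65.900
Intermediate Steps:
z(D) = 2 - 5/D
S(W) = 8 - 2*W*(7/6 + W) (S(W) = 8 - (W + (2 - 5/6))*(W + W) = 8 - (W + (2 - 5*1/6))*2*W = 8 - (W + (2 - 5/6))*2*W = 8 - (W + 7/6)*2*W = 8 - (7/6 + W)*2*W = 8 - 2*W*(7/6 + W))
S(6) + (C(10)/(-10))*121 = (8 - 2*6**2 - 7/3*6) - 1/(-10)*121 = (8 - 2*36 - 14) - 1*(-1/10)*121 = (8 - 72 - 14) + (1/10)*121 = -78 + 121/10 = -659/10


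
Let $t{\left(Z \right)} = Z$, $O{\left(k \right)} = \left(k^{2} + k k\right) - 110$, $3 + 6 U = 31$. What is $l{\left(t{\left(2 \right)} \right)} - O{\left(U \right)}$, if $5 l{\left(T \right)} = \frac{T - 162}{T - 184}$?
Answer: $\frac{54562}{819} \approx 66.62$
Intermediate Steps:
$U = \frac{14}{3}$ ($U = - \frac{1}{2} + \frac{1}{6} \cdot 31 = - \frac{1}{2} + \frac{31}{6} = \frac{14}{3} \approx 4.6667$)
$O{\left(k \right)} = -110 + 2 k^{2}$ ($O{\left(k \right)} = \left(k^{2} + k^{2}\right) - 110 = 2 k^{2} - 110 = -110 + 2 k^{2}$)
$l{\left(T \right)} = \frac{-162 + T}{5 \left(-184 + T\right)}$ ($l{\left(T \right)} = \frac{\left(T - 162\right) \frac{1}{T - 184}}{5} = \frac{\left(-162 + T\right) \frac{1}{T - 184}}{5} = \frac{\left(-162 + T\right) \frac{1}{-184 + T}}{5} = \frac{\frac{1}{-184 + T} \left(-162 + T\right)}{5} = \frac{-162 + T}{5 \left(-184 + T\right)}$)
$l{\left(t{\left(2 \right)} \right)} - O{\left(U \right)} = \frac{-162 + 2}{5 \left(-184 + 2\right)} - \left(-110 + 2 \left(\frac{14}{3}\right)^{2}\right) = \frac{1}{5} \frac{1}{-182} \left(-160\right) - \left(-110 + 2 \cdot \frac{196}{9}\right) = \frac{1}{5} \left(- \frac{1}{182}\right) \left(-160\right) - \left(-110 + \frac{392}{9}\right) = \frac{16}{91} - - \frac{598}{9} = \frac{16}{91} + \frac{598}{9} = \frac{54562}{819}$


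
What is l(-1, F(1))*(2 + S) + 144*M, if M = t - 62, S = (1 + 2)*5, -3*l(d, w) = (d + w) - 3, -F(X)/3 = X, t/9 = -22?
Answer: -112201/3 ≈ -37400.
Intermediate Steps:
t = -198 (t = 9*(-22) = -198)
F(X) = -3*X
l(d, w) = 1 - d/3 - w/3 (l(d, w) = -((d + w) - 3)/3 = -(-3 + d + w)/3 = 1 - d/3 - w/3)
S = 15 (S = 3*5 = 15)
M = -260 (M = -198 - 62 = -260)
l(-1, F(1))*(2 + S) + 144*M = (1 - ⅓*(-1) - (-1))*(2 + 15) + 144*(-260) = (1 + ⅓ - ⅓*(-3))*17 - 37440 = (1 + ⅓ + 1)*17 - 37440 = (7/3)*17 - 37440 = 119/3 - 37440 = -112201/3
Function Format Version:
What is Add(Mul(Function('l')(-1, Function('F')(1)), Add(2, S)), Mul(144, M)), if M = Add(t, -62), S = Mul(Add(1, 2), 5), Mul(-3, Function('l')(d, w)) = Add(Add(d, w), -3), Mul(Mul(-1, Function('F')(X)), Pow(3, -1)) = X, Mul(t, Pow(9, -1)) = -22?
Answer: Rational(-112201, 3) ≈ -37400.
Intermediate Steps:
t = -198 (t = Mul(9, -22) = -198)
Function('F')(X) = Mul(-3, X)
Function('l')(d, w) = Add(1, Mul(Rational(-1, 3), d), Mul(Rational(-1, 3), w)) (Function('l')(d, w) = Mul(Rational(-1, 3), Add(Add(d, w), -3)) = Mul(Rational(-1, 3), Add(-3, d, w)) = Add(1, Mul(Rational(-1, 3), d), Mul(Rational(-1, 3), w)))
S = 15 (S = Mul(3, 5) = 15)
M = -260 (M = Add(-198, -62) = -260)
Add(Mul(Function('l')(-1, Function('F')(1)), Add(2, S)), Mul(144, M)) = Add(Mul(Add(1, Mul(Rational(-1, 3), -1), Mul(Rational(-1, 3), Mul(-3, 1))), Add(2, 15)), Mul(144, -260)) = Add(Mul(Add(1, Rational(1, 3), Mul(Rational(-1, 3), -3)), 17), -37440) = Add(Mul(Add(1, Rational(1, 3), 1), 17), -37440) = Add(Mul(Rational(7, 3), 17), -37440) = Add(Rational(119, 3), -37440) = Rational(-112201, 3)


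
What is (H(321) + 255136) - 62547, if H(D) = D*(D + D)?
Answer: 398671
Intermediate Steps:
H(D) = 2*D**2 (H(D) = D*(2*D) = 2*D**2)
(H(321) + 255136) - 62547 = (2*321**2 + 255136) - 62547 = (2*103041 + 255136) - 62547 = (206082 + 255136) - 62547 = 461218 - 62547 = 398671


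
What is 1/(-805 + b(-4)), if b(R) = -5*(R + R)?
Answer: -1/765 ≈ -0.0013072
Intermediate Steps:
b(R) = -10*R
1/(-805 + b(-4)) = 1/(-805 - 10*(-4)) = 1/(-805 + 40) = 1/(-765) = -1/765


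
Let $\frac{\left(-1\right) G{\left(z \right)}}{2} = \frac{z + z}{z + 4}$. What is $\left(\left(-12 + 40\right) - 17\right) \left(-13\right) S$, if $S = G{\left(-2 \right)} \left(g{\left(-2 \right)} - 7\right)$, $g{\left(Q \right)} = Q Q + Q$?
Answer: $2860$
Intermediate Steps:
$G{\left(z \right)} = - \frac{4 z}{4 + z}$ ($G{\left(z \right)} = - 2 \frac{z + z}{z + 4} = - 2 \frac{2 z}{4 + z} = - \frac{4 z}{4 + z}$)
$g{\left(Q \right)} = Q + Q^{2}$ ($g{\left(Q \right)} = Q^{2} + Q = Q + Q^{2}$)
$S = -20$ ($S = \left(-4\right) \left(-2\right) \frac{1}{4 - 2} \left(- 2 \left(1 - 2\right) - 7\right) = \left(-4\right) \left(-2\right) \frac{1}{2} \left(\left(-2\right) \left(-1\right) - 7\right) = \left(-4\right) \left(-2\right) \frac{1}{2} \left(2 - 7\right) = 4 \left(-5\right) = -20$)
$\left(\left(-12 + 40\right) - 17\right) \left(-13\right) S = \left(\left(-12 + 40\right) - 17\right) \left(-13\right) \left(-20\right) = \left(28 - 17\right) \left(-13\right) \left(-20\right) = 11 \left(-13\right) \left(-20\right) = \left(-143\right) \left(-20\right) = 2860$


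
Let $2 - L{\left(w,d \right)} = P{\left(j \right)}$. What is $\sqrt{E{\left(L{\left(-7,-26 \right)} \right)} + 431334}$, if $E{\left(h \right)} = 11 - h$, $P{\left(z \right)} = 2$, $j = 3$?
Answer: $\sqrt{431345} \approx 656.77$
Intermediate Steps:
$L{\left(w,d \right)} = 0$ ($L{\left(w,d \right)} = 2 - 2 = 0$)
$\sqrt{E{\left(L{\left(-7,-26 \right)} \right)} + 431334} = \sqrt{\left(11 - 0\right) + 431334} = \sqrt{\left(11 + 0\right) + 431334} = \sqrt{11 + 431334} = \sqrt{431345}$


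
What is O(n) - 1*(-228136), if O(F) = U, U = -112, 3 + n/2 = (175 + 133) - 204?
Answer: 228024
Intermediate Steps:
n = 202 (n = -6 + 2*((175 + 133) - 204) = -6 + 2*(308 - 204) = -6 + 2*104 = -6 + 208 = 202)
O(F) = -112
O(n) - 1*(-228136) = -112 - 1*(-228136) = -112 + 228136 = 228024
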